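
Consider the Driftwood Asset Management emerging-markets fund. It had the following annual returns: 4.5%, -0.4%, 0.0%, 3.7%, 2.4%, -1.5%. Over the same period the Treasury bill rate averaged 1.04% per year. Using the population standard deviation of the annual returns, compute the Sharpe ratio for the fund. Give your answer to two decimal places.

0.18

Mean return r̄ = 8.70 / 6 = 1.4500%
Σ(r − r̄)² = 29.4950; population σ = √(29.4950/6) = 2.2172%
Sharpe = (r̄ − rf) / σ = (1.4500 − 1.04) / 2.2172 = 0.4100 / 2.2172 = 0.1849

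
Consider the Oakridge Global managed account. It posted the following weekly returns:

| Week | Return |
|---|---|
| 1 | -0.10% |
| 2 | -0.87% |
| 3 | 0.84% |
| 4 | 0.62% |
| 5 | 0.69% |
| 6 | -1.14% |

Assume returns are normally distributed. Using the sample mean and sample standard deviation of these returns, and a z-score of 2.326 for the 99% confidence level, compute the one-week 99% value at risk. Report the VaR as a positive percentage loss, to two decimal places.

1.98

μ = (-0.1 − 0.87 + 0.84 + 0.62 + 0.69 − 1.14) / 6 = 0.0067%
Sample std dev = √[3.6323 / 5] = 0.8523%
VaR = −(μ − z·σ) = −(0.0067 − 2.326 × 0.8523) = −(-1.9757) = 1.9757%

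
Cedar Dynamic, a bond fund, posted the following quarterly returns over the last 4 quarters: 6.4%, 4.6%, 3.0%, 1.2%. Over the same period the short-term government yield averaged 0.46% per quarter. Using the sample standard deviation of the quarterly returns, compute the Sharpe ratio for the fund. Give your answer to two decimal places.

r̄ = (6.4 + 4.6 + 3 + 1.2) / 4 = 3.8000%
Sample std dev = √[14.8000 / 3] = 2.2211%
Sharpe = (r̄ − rf) / σ = (3.8000 − 0.46) / 2.2211 = 3.3400 / 2.2211 = 1.5038

1.50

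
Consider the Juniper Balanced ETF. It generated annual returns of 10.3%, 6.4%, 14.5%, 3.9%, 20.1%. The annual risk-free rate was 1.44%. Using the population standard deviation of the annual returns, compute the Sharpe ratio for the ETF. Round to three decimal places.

1.661

r̄ = (10.3 + 6.4 + 14.5 + 3.9 + 20.1) / 5 = 11.0400%
Σ(r − r̄)² = (10.3 − 11.0400)² + (6.4 − 11.0400)² + … = 167.1120
population σ = √(167.1120 / 5) = √33.4224 = 5.7812%
Sharpe = (r̄ − rf) / σ = (11.0400 − 1.44) / 5.7812 = 9.6000 / 5.7812 = 1.6606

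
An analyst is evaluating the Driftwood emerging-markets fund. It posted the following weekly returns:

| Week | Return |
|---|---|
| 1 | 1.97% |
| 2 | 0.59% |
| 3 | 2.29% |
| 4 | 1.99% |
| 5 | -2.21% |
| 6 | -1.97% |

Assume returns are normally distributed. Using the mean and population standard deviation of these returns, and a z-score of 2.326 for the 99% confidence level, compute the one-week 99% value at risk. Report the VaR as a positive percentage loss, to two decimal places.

Mean return r̄ = 2.660 / 6 = 0.4433%
Σ(r − r̄)² = 21.0189; population σ = √(21.0189/6) = 1.8717%
VaR = −(r̄ − z·σ) = −(0.4433 − 2.326 × 1.8717) = −(-3.9103) = 3.9103%

3.91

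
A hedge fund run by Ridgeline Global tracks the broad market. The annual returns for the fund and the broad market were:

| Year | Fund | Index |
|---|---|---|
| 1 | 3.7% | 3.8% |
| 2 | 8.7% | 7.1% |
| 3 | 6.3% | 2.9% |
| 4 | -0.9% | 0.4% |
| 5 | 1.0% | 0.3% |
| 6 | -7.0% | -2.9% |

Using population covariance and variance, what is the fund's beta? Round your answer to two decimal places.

r̄p = 1.9667%,  r̄m = 1.9333%
Cov = Σ(rp − r̄p)(rm − r̄m) / 6 = 15.2544
Var(rm) = Σ(rm − r̄m)² / 6 = 9.9156
β = Cov / Var = 15.2544 / 9.9156 = 1.5384

1.54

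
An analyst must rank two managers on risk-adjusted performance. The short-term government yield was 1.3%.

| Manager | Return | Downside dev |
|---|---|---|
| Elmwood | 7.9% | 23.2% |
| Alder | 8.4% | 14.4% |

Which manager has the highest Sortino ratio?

Alder

Elmwood: Sortino ratio = (7.9% − 1.3%) / 23.2% = 0.284
Alder: Sortino ratio = (8.4% − 1.3%) / 14.4% = 0.493
Highest: Alder (0.493).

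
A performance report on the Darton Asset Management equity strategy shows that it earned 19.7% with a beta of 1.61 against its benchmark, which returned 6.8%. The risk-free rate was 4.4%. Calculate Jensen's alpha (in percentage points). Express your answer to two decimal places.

11.44

CAPM expected return = Rf + β(Rm − Rf) = 4.4% + 1.61 × (6.8% − 4.4%) = 4.4 + 1.61 × 2.40 = 8.2640%
Jensen's α = Rp − E[R] = 19.7% − 8.2640% = 11.4360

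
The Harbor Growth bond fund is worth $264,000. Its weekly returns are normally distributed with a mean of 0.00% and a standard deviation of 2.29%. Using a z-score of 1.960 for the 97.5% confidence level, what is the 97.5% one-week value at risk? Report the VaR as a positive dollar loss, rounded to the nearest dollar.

Return at the 97.5% tail: μ − z·σ = 0.00% − 1.960 × 2.29% = 0 − 4.4884 = -4.4884%
VaR = −(-4.4884%) × $264,000 = 4.4884% × $264,000 = $11,849

$11,849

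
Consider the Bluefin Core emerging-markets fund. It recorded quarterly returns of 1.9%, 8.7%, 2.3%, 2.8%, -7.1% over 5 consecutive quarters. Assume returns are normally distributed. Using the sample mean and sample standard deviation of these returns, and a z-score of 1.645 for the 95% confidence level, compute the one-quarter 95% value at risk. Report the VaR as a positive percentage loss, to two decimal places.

r̄ = (1.9 + 8.7 + 2.3 + 2.8 − 7.1) / 5 = 8.60 / 5 = 1.7200%
Σ(r − r̄)² = 128.0480; sample σ = √(128.0480/4) = 5.6579%
VaR = −(r̄ − z·σ) = −(1.7200 − 1.645 × 5.6579) = −(-7.5872) = 7.5872%

7.59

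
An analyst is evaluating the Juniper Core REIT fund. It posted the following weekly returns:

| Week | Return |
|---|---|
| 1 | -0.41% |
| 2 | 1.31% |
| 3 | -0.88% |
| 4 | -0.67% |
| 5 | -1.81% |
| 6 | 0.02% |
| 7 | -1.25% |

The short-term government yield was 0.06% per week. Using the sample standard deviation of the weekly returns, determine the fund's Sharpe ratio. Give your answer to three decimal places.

-0.587

Mean return r̄ = -3.690 / 7 = -0.5271%
Σ(r − r̄)² = (-0.41 − (-0.5271))² + (1.31 − (-0.5271))² + … = 6.0013
σ = √[6.0013 / 6] = 1.0001%
Sharpe = (r̄ − rf) / σ = (-0.5271 − 0.06) / 1.0001 = -0.5871 / 1.0001 = -0.5870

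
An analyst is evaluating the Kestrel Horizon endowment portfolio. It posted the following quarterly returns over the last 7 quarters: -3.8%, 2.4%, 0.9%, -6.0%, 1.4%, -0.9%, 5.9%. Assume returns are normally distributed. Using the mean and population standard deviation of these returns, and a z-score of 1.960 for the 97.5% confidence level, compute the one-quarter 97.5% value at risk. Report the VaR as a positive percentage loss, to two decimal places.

μ = (-3.8 + 2.4 + 0.9 − 6 + 1.4 − 0.9 + 5.9) / 7 = -0.10 / 7 = -0.0143%
Population std dev = √[94.5886 / 7] = 3.6760%
VaR = −(μ − z·σ) = −(-0.0143 − 1.960 × 3.6760) = −(-7.2193) = 7.2193%

7.22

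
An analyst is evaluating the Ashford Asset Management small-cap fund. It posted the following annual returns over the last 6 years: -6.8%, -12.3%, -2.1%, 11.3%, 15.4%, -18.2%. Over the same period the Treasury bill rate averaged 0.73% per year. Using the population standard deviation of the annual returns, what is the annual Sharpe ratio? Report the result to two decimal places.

-0.24

r̄ = (-6.8 − 12.3 − 2.1 + 11.3 + 15.4 − 18.2) / 6 = -12.70 / 6 = -2.1167%
Σ(r − r̄)² = (-6.8 − (-2.1167))² + (-12.3 − (-2.1167))² + (-2.1 − (-2.1167))² + … = 871.1483
population σ = √(871.1483 / 6) = √145.1914 = 12.0495%
Sharpe = (r̄ − rf) / σ = (-2.1167 − 0.73) / 12.0495 = -2.8467 / 12.0495 = -0.2363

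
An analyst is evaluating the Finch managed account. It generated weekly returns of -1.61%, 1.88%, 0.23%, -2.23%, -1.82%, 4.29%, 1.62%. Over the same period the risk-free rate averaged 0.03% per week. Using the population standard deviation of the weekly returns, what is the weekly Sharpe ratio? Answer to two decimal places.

r̄ = (-1.61 + 1.88 + 0.23 − 2.23 − 1.82 + 4.29 + 1.62) / 7 = 2.360 / 7 = 0.3371%
Population σ = √[Σ(r − r̄)² / 7] = √[34.6975 / 7] = √4.9568 = 2.2264%
Sharpe = (r̄ − rf) / σ = (0.3371 − 0.03) / 2.2264 = 0.3071 / 2.2264 = 0.1379

0.14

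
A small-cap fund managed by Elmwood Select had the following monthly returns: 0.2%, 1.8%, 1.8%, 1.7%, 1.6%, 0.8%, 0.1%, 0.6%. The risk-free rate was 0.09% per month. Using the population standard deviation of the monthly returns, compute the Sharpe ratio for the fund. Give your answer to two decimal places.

μ = (0.2 + 1.8 + 1.8 + 1.7 + 1.6 + 0.8 + 0.1 + 0.6) / 8 = 8.60 / 8 = 1.0750%
Σ(r − μ)² = 3.7350; population σ = √(3.7350/8) = 0.6833%
Sharpe = (μ − rf) / σ = (1.0750 − 0.09) / 0.6833 = 0.9850 / 0.6833 = 1.4415

1.44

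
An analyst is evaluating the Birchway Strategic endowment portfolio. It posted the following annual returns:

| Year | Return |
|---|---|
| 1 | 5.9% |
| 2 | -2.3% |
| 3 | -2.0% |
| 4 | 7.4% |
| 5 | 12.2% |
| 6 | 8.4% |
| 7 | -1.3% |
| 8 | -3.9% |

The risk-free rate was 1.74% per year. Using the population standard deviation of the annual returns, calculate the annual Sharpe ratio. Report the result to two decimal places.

μ = (5.9 − 2.3 − 2 + 7.4 + 12.2 + 8.4 − 1.3 − 3.9) / 8 = 24.40 / 8 = 3.0500%
Population std dev = √[260.7400 / 8] = 5.7090%
Sharpe = (μ − rf) / σ = (3.0500 − 1.74) / 5.7090 = 1.3100 / 5.7090 = 0.2295

0.23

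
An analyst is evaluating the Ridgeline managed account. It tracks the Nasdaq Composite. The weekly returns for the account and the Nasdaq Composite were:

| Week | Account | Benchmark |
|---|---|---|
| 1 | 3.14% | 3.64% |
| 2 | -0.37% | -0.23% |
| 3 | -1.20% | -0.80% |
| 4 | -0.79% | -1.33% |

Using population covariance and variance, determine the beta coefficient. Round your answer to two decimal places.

r̄p = 0.1950%,  r̄m = 0.3200%
Cov = Σ(rp − r̄p)(rm − r̄m) / 4 = 3.3190
Var(rm) = Σ(rm − r̄m)² / 4 = 3.8255
β = Cov / Var = 3.3190 / 3.8255 = 0.8676

0.87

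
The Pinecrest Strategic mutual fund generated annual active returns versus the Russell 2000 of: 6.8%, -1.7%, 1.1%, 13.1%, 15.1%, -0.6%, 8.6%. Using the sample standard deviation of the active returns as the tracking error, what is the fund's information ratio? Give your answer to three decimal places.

r̄ = (6.8 − 1.7 + 1.1 + 13.1 + 15.1 − 0.6 + 8.6) / 7 = 6.0571%
Sample std dev = √[267.4571 / 6] = 6.6765%
IR = r̄ / tracking error = 6.0571 / 6.6765 = 0.9072

0.907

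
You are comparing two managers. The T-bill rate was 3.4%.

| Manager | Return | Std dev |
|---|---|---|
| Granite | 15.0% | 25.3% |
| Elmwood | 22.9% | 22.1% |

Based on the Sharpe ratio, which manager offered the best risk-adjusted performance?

Granite: Sharpe ratio = (15.0% − 3.4%) / 25.3% = 0.458
Elmwood: Sharpe ratio = (22.9% − 3.4%) / 22.1% = 0.882
Highest: Elmwood (0.882).

Elmwood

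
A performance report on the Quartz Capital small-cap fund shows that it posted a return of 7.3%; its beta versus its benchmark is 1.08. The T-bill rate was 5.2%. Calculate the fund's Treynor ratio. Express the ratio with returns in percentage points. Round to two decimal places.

1.94

Treynor = (Rp − Rf) / β = (7.3% − 5.2%) / 1.08 = 2.10 / 1.08 = 1.9444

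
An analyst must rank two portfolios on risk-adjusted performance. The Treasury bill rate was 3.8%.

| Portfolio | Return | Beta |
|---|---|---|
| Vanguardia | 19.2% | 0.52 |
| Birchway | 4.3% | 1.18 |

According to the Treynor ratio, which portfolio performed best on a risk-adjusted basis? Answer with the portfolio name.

Vanguardia: Treynor = (19.2% − 3.8%) / 0.52 = 29.615
Birchway: Treynor = (4.3% − 3.8%) / 1.18 = 0.424
Highest: Vanguardia (29.615).

Vanguardia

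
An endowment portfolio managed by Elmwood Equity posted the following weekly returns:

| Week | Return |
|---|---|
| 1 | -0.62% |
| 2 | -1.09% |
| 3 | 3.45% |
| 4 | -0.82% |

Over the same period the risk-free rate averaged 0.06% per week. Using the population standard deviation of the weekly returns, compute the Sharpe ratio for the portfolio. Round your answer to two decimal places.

Mean return μ = 0.920 / 4 = 0.2300%
Σ(r − μ)² = (-0.62 − 0.2300)² + (-1.09 − 0.2300)² + … = 13.9358
σ = √[13.9358 / 4] = 1.8665%
Sharpe = (μ − rf) / σ = (0.2300 − 0.06) / 1.8665 = 0.1700 / 1.8665 = 0.0911

0.09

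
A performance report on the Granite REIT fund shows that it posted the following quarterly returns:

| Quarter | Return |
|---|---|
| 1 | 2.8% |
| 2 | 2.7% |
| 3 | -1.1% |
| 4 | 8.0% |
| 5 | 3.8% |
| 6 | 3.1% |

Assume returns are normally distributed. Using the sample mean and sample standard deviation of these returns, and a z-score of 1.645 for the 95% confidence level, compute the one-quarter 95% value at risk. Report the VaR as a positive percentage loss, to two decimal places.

1.57

Mean return r̄ = 19.30 / 6 = 3.2167%
Σ(r − r̄)² = 42.3083; sample σ = √(42.3083/5) = 2.9089%
VaR = −(r̄ − z·σ) = −(3.2167 − 1.645 × 2.9089) = −(-1.5684) = 1.5684%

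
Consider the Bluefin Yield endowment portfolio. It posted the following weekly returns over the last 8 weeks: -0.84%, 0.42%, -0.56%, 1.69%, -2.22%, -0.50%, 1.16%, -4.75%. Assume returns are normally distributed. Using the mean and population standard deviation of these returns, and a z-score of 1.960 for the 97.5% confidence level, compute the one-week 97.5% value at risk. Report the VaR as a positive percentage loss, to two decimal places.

4.45

Mean return r̄ = -5.600 / 8 = -0.7000%
Population std dev = √[29.2182 / 8] = 1.9111%
VaR = −(r̄ − z·σ) = −(-0.7000 − 1.960 × 1.9111) = −(-4.4458) = 4.4458%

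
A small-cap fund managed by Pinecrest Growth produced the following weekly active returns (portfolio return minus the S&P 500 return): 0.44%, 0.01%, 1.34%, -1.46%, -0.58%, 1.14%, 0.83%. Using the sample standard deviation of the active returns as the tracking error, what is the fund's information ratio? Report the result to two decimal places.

0.25

r̄ = (0.44 + 0.01 + 1.34 − 1.46 − 0.58 + 1.14 + 0.83) / 7 = 1.720 / 7 = 0.2457%
Sample σ = √[Σ(r − r̄)² / 6] = √[6.0232 / 6] = √1.0039 = 1.0019%
IR = r̄ / tracking error = 0.2457 / 1.0019 = 0.2452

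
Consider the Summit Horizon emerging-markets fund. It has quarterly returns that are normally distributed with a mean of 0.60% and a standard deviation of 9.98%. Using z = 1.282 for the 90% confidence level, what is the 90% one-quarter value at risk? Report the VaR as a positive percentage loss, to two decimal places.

VaR (as % loss) = −(μ − z·σ) = −(0.60% − 1.282 × 9.98%) = −(-12.19436%) = 12.19436%

12.19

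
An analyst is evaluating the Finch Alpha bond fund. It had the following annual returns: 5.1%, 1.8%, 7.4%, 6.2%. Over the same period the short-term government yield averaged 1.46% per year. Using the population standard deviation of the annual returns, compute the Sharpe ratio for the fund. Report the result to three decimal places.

1.758

μ = (5.1 + 1.8 + 7.4 + 6.2) / 4 = 5.1250%
Σ(r − μ)² = (5.1 − 5.1250)² + (1.8 − 5.1250)² + (7.4 − 5.1250)² + … = 17.3875
σ = √[17.3875 / 4] = 2.0849%
Sharpe = (μ − rf) / σ = (5.1250 − 1.46) / 2.0849 = 3.6650 / 2.0849 = 1.7579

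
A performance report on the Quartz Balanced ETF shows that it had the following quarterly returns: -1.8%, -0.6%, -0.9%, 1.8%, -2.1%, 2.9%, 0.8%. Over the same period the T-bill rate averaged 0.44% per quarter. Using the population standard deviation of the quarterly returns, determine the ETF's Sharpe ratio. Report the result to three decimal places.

-0.245

μ = (-1.8 − 0.6 − 0.9 + 1.8 − 2.1 + 2.9 + 0.8) / 7 = 0.0143%
Σ(r − μ)² = (-1.8 − 0.0143)² + (-0.6 − 0.0143)² + (-0.9 − 0.0143)² + … = 21.1086
population σ = √(21.1086 / 7) = √3.0155 = 1.7365%
Sharpe = (μ − rf) / σ = (0.0143 − 0.44) / 1.7365 = -0.4257 / 1.7365 = -0.2451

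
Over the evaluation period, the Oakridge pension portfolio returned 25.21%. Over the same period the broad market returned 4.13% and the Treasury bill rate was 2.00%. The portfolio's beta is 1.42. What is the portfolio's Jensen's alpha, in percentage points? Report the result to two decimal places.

CAPM expected return = Rf + β(Rm − Rf) = 2.00% + 1.42 × (4.13% − 2.00%) = 2 + 1.42 × 2.13 = 5.0246%
Jensen's α = Rp − E[R] = 25.21% − 5.0246% = 20.1854

20.19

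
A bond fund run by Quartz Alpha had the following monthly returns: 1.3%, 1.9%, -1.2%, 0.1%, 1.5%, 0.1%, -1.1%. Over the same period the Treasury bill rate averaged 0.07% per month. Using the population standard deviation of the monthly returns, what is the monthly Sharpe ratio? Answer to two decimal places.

Mean return r̄ = 2.60 / 7 = 0.3714%
Population σ = √[Σ(r − r̄)² / 7] = √[9.2543 / 7] = √1.3220 = 1.1498%
Sharpe = (r̄ − rf) / σ = (0.3714 − 0.07) / 1.1498 = 0.3014 / 1.1498 = 0.2621

0.26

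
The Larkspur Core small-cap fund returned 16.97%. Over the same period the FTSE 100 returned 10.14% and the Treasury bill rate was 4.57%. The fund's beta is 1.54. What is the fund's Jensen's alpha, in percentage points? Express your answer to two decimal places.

CAPM expected return = Rf + β(Rm − Rf) = 4.57% + 1.54 × (10.14% − 4.57%) = 4.57 + 1.54 × 5.57 = 13.1478%
Jensen's α = Rp − E[R] = 16.97% − 13.1478% = 3.8222

3.82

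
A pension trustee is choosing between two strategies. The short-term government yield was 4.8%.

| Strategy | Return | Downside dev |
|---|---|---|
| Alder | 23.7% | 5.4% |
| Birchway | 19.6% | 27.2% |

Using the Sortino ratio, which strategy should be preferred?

Alder

Alder: Sortino ratio = (23.7% − 4.8%) / 5.4% = 3.500
Birchway: Sortino ratio = (19.6% − 4.8%) / 27.2% = 0.544
Highest: Alder (3.500).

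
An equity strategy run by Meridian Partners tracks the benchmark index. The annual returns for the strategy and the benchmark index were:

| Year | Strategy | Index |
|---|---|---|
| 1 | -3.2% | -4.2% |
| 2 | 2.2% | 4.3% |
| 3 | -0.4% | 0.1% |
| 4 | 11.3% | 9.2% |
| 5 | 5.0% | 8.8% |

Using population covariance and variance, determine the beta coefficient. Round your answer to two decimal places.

0.88

r̄p = 2.9800%,  r̄m = 3.6400%
Cov = Σ(rp − r̄p)(rm − r̄m) / 5 = 23.3168
Var(rm) = Σ(rm − r̄m)² / 5 = 26.3944
β = Cov / Var = 23.3168 / 26.3944 = 0.8834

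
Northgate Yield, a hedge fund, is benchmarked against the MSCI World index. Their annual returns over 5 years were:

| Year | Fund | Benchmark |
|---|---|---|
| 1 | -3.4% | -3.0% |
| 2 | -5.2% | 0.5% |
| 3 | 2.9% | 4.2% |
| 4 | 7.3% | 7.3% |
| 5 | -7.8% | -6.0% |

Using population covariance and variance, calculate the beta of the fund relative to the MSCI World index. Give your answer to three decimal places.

r̄p = -1.2400%,  r̄m = 0.6000%
Cov = Σ(rp − r̄p)(rm − r̄m) / 5 = 24.7180
Var(rm) = Σ(rm − r̄m)² / 5 = 22.8760
β = Cov / Var = 24.7180 / 22.8760 = 1.0805

1.081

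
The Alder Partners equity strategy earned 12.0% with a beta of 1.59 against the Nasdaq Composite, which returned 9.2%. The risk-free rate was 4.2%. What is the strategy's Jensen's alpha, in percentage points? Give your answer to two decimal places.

-0.15

CAPM expected return = Rf + β(Rm − Rf) = 4.2% + 1.59 × (9.2% − 4.2%) = 4.2 + 1.59 × 5.00 = 12.1500%
Jensen's α = Rp − E[R] = 12.0% − 12.1500% = -0.1500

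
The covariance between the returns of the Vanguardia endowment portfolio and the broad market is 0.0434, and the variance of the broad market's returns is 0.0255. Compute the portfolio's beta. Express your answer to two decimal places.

1.70

β = Cov(Rp, Rm) / Var(Rm) = 0.0434 / 0.0255 = 1.7020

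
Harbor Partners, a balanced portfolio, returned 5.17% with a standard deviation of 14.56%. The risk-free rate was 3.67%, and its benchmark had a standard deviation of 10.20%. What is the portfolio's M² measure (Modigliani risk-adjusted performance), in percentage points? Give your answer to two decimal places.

4.72

Sharpe = (Rp − Rf) / σp = (5.17% − 3.67%) / 14.56% = 0.1030
M² = Rf + Sharpe × σm = 3.67% + 0.1030 × 10.20% = 4.7206%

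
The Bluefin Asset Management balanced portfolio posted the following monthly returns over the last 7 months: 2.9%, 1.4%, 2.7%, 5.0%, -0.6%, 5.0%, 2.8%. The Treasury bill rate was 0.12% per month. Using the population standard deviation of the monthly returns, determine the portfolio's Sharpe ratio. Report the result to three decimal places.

1.441

Mean return r̄ = 19.20 / 7 = 2.7429%
Population σ = √[Σ(r − r̄)² / 7] = √[23.1971 / 7] = √3.3139 = 1.8204%
Sharpe = (r̄ − rf) / σ = (2.7429 − 0.12) / 1.8204 = 2.6229 / 1.8204 = 1.4408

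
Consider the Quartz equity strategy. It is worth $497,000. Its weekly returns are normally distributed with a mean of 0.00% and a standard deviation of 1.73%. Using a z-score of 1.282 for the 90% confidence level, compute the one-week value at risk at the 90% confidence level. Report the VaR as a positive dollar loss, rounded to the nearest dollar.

$11,023

Return at the 90% tail: μ − z·σ = 0.00% − 1.282 × 1.73% = 0 − 2.21786 = -2.21786%
VaR = −(-2.21786%) × $497,000 = 2.21786% × $497,000 = $11,023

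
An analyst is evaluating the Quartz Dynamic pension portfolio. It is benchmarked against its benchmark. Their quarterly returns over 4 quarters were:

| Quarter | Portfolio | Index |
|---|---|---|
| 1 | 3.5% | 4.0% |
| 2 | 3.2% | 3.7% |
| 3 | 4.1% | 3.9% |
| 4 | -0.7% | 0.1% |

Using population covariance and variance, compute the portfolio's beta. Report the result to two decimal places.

r̄p = 2.5250%,  r̄m = 2.9250%
Cov = Σ(rp − r̄p)(rm − r̄m) / 4 = 3.0544
Var(rm) = Σ(rm − r̄m)² / 4 = 2.6719
β = Cov / Var = 3.0544 / 2.6719 = 1.1432

1.14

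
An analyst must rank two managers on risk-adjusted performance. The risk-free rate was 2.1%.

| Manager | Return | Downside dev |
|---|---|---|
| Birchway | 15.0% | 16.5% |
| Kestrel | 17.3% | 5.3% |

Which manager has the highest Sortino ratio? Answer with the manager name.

Birchway: Sortino ratio = (15.0% − 2.1%) / 16.5% = 0.782
Kestrel: Sortino ratio = (17.3% − 2.1%) / 5.3% = 2.868
Highest: Kestrel (2.868).

Kestrel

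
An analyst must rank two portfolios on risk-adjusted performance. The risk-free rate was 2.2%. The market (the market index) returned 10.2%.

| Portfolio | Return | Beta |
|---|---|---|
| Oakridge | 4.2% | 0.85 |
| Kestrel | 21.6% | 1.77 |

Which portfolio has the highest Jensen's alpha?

Oakridge: α = 4.2% − [2.2% + 0.85 × (10.2% − 2.2%)] = -4.800
Kestrel: α = 21.6% − [2.2% + 1.77 × (10.2% − 2.2%)] = 5.240
Highest: Kestrel (5.240).

Kestrel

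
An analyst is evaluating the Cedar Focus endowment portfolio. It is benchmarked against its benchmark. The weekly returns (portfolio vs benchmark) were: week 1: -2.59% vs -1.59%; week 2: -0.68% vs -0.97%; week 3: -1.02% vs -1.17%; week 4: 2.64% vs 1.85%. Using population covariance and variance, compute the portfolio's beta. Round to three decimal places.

r̄p = -0.4125%,  r̄m = -0.4700%
Cov = Σ(rp − r̄p)(rm − r̄m) / 4 = 2.5199
Var(rm) = Σ(rm − r̄m)² / 4 = 1.8442
β = Cov / Var = 2.5199 / 1.8442 = 1.3664

1.366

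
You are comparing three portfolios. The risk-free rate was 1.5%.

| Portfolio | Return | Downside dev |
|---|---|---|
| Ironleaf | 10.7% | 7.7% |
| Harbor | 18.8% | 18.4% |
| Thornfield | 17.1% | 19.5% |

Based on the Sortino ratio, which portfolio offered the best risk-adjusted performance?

Ironleaf: Sortino ratio = (10.7% − 1.5%) / 7.7% = 1.195
Harbor: Sortino ratio = (18.8% − 1.5%) / 18.4% = 0.940
Thornfield: Sortino ratio = (17.1% − 1.5%) / 19.5% = 0.800
Highest: Ironleaf (1.195).

Ironleaf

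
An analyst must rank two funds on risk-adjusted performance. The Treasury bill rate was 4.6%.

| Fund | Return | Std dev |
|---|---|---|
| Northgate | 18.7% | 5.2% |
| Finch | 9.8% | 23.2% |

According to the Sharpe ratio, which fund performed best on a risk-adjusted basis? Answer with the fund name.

Northgate

Northgate: Sharpe ratio = (18.7% − 4.6%) / 5.2% = 2.712
Finch: Sharpe ratio = (9.8% − 4.6%) / 23.2% = 0.224
Highest: Northgate (2.712).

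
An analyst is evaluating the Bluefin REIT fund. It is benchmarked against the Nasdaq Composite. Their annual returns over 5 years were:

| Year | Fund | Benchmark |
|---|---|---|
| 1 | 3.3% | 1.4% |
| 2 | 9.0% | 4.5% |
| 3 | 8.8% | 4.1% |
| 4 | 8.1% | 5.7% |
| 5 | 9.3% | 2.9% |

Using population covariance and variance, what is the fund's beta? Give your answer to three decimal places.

1.037

r̄p = 7.7000%,  r̄m = 3.7200%
Cov = Σ(rp − r̄p)(rm − r̄m) / 5 = 2.2240
Var(rm) = Σ(rm − r̄m)² / 5 = 2.1456
β = Cov / Var = 2.2240 / 2.1456 = 1.0365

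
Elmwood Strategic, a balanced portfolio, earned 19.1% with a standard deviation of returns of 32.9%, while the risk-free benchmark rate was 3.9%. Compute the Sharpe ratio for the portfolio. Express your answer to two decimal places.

Sharpe = (Rp − Rf) / σp = (19.1% − 3.9%) / 32.9% = 15.20% / 32.9% = 0.4620

0.46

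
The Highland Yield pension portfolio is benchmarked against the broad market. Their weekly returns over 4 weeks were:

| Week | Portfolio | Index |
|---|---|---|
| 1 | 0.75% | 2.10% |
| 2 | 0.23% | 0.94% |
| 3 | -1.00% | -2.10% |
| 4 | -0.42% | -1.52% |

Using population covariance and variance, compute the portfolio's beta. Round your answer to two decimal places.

r̄p = -0.1100%,  r̄m = -0.1450%
Cov = Σ(rp − r̄p)(rm − r̄m) / 4 = 1.1165
Var(rm) = Σ(rm − r̄m)² / 4 = 2.9825
β = Cov / Var = 1.1165 / 2.9825 = 0.3744

0.37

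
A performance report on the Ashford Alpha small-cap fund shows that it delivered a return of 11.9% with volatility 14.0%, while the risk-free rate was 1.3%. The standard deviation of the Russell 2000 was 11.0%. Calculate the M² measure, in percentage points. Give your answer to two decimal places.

9.63

Sharpe = (Rp − Rf) / σp = (11.9% − 1.3%) / 14.0% = 0.7571
M² = Rf + Sharpe × σm = 1.3% + 0.7571 × 11.0% = 9.6281%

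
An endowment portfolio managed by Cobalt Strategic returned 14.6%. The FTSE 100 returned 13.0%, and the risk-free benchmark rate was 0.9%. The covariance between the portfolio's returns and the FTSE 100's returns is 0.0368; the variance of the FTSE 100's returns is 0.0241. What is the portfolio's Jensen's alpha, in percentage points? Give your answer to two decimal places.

-4.78

β = Cov / Var = 0.0368 / 0.0241 = 1.5270
E[R] = Rf + β(Rm − Rf) = 0.9% + 1.5270 × (13.0% − 0.9%) = 19.3767%
α = Rp − E[R] = 14.6% − 19.3767% = -4.7767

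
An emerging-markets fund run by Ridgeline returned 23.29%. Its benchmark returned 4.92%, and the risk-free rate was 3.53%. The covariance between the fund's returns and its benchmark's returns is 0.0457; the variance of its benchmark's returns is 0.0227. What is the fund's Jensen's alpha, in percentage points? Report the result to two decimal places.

β = Cov / Var = 0.0457 / 0.0227 = 2.0132
E[R] = Rf + β(Rm − Rf) = 3.53% + 2.0132 × (4.92% − 3.53%) = 6.3283%
α = Rp − E[R] = 23.29% − 6.3283% = 16.9617

16.96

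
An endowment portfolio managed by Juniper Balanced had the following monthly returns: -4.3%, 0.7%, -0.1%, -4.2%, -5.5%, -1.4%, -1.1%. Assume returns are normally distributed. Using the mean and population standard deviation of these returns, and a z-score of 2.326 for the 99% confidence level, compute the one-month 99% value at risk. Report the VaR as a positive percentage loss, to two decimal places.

Mean return r̄ = -15.90 / 7 = -2.2714%
Σ(r − r̄)² = (-4.3 − (-2.2714))² + (0.7 − (-2.2714))² + (-0.1 − (-2.2714))² + … = 33.9343
σ = √[33.9343 / 7] = 2.2018%
VaR = −(r̄ − z·σ) = −(-2.2714 − 2.326 × 2.2018) = −(-7.3928) = 7.3928%

7.39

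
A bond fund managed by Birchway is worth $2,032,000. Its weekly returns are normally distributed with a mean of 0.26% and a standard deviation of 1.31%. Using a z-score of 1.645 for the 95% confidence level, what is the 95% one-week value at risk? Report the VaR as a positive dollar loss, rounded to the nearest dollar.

Return at the 95% tail: μ − z·σ = 0.26% − 1.645 × 1.31% = 0.26 − 2.15495 = -1.89495%
VaR = −(-1.89495%) × $2,032,000 = 1.89495% × $2,032,000 = $38,505

$38,505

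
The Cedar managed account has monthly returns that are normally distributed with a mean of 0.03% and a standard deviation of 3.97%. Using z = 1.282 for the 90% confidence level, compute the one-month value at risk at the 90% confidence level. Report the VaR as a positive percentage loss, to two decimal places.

VaR (as % loss) = −(μ − z·σ) = −(0.03% − 1.282 × 3.97%) = −(-5.05954%) = 5.05954%

5.06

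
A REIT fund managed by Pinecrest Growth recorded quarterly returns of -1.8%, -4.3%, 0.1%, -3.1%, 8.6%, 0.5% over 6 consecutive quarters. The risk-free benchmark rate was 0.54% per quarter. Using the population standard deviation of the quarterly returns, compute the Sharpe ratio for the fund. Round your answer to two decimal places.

-0.13

r̄ = (-1.8 − 4.3 + 0.1 − 3.1 + 8.6 + 0.5) / 6 = -0.00 / 6 = 0.0000%
Population σ = √[Σ(r − r̄)² / 6] = √[105.5600 / 6] = √17.5933 = 4.1944%
Sharpe = (r̄ − rf) / σ = (0.0000 − 0.54) / 4.1944 = -0.5400 / 4.1944 = -0.1287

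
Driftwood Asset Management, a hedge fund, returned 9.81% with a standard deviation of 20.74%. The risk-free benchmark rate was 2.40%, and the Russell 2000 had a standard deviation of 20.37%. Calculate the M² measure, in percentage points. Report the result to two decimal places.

9.68

Sharpe = (Rp − Rf) / σp = (9.81% − 2.40%) / 20.74% = 0.3573
M² = Rf + Sharpe × σm = 2.40% + 0.3573 × 20.37% = 9.6782%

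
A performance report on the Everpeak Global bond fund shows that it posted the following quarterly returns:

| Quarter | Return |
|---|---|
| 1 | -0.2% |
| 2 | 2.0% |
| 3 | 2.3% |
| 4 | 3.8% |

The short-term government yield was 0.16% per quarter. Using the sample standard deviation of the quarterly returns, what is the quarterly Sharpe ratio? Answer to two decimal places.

μ = (-0.2 + 2 + 2.3 + 3.8) / 4 = 1.9750%
Σ(r − μ)² = (-0.2 − 1.9750)² + (2 − 1.9750)² + … = 8.1675
σ = √[8.1675 / 3] = 1.6500%
Sharpe = (μ − rf) / σ = (1.9750 − 0.16) / 1.6500 = 1.8150 / 1.6500 = 1.1000

1.10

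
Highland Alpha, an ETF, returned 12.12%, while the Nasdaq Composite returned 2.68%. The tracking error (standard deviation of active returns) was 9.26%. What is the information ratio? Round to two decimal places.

IR = (Rp − Rb) / TE = (12.12% − 2.68%) / 9.26% = 9.44% / 9.26% = 1.0194

1.02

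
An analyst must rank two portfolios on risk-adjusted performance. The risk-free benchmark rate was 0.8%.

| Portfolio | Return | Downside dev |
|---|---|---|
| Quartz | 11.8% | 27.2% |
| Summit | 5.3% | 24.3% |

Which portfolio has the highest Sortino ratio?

Quartz

Quartz: Sortino ratio = (11.8% − 0.8%) / 27.2% = 0.404
Summit: Sortino ratio = (5.3% − 0.8%) / 24.3% = 0.185
Highest: Quartz (0.404).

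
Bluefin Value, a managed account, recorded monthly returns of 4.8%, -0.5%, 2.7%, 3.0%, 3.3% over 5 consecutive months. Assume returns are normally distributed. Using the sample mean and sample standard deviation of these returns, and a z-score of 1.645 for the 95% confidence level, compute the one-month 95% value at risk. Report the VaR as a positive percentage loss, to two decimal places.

μ = (4.8 − 0.5 + 2.7 + 3 + 3.3) / 5 = 2.6600%
Σ(r − μ)² = 15.0920; sample σ = √(15.0920/4) = 1.9424%
VaR = −(μ − z·σ) = −(2.6600 − 1.645 × 1.9424) = −(-0.5352) = 0.5352%

0.54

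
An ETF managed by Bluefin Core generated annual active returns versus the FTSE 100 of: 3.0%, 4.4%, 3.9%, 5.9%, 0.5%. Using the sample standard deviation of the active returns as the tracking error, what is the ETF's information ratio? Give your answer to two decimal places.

1.77

r̄ = (3 + 4.4 + 3.9 + 5.9 + 0.5) / 5 = 3.5400%
Sample σ = √[Σ(r − r̄)² / 4] = √[15.9720 / 4] = √3.9930 = 1.9982%
IR = r̄ / tracking error = 3.5400 / 1.9982 = 1.7716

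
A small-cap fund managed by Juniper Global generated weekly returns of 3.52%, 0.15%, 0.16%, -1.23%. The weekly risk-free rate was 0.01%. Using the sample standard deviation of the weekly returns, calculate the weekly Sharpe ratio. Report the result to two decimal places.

r̄ = (3.52 + 0.15 + 0.16 − 1.23) / 4 = 2.600 / 4 = 0.6500%
Sample σ = √[Σ(r − r̄)² / 3] = √[12.2614 / 3] = √4.0871 = 2.0217%
Sharpe = (r̄ − rf) / σ = (0.6500 − 0.01) / 2.0217 = 0.6400 / 2.0217 = 0.3166

0.32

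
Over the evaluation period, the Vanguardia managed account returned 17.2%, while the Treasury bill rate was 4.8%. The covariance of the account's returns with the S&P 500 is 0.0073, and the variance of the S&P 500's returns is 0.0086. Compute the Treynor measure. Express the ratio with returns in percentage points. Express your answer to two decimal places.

14.61

β = Cov / Var = 0.0073 / 0.0086 = 0.8488
Treynor = (Rp − Rf) / β = (17.2% − 4.8%) / 0.8488 = 12.40 / 0.8488 = 14.6089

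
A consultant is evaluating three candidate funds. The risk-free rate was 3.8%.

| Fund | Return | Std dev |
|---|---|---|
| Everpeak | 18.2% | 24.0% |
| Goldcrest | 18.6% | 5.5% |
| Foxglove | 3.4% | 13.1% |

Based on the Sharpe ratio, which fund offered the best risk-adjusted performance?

Everpeak: Sharpe ratio = (18.2% − 3.8%) / 24.0% = 0.600
Goldcrest: Sharpe ratio = (18.6% − 3.8%) / 5.5% = 2.691
Foxglove: Sharpe ratio = (3.4% − 3.8%) / 13.1% = -0.031
Highest: Goldcrest (2.691).

Goldcrest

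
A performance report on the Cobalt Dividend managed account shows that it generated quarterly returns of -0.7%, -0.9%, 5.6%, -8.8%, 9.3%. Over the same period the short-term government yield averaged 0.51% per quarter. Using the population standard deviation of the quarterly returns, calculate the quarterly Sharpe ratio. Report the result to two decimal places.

0.06

r̄ = (-0.7 − 0.9 + 5.6 − 8.8 + 9.3) / 5 = 4.50 / 5 = 0.9000%
Population std dev = √[192.5400 / 5] = 6.2055%
Sharpe = (r̄ − rf) / σ = (0.9000 − 0.51) / 6.2055 = 0.3900 / 6.2055 = 0.0628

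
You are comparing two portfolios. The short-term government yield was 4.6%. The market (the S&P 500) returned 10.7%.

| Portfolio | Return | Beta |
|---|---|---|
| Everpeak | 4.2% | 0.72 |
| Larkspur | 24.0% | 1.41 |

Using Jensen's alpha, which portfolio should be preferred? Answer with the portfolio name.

Larkspur

Everpeak: α = 4.2% − [4.6% + 0.72 × (10.7% − 4.6%)] = -4.792
Larkspur: α = 24.0% − [4.6% + 1.41 × (10.7% − 4.6%)] = 10.799
Highest: Larkspur (10.799).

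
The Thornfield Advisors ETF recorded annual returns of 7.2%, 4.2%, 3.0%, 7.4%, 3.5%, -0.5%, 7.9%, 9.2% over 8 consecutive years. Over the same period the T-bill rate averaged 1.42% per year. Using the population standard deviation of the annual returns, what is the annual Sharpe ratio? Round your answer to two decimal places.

1.26

Mean return μ = 41.90 / 8 = 5.2375%
Σ(r − μ)² = (7.2 − 5.2375)² + (4.2 − 5.2375)² + … = 73.3388
population σ = √(73.3388 / 8) = √9.1674 = 3.0278%
Sharpe = (μ − rf) / σ = (5.2375 − 1.42) / 3.0278 = 3.8175 / 3.0278 = 1.2608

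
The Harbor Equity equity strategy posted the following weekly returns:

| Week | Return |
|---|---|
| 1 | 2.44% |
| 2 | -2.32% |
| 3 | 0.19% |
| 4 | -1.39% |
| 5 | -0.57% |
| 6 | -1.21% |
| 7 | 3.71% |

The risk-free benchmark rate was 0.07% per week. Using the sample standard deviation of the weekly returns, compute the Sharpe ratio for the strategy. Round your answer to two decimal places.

r̄ = (2.44 − 2.32 + 0.19 − 1.39 − 0.57 − 1.21 + 3.71) / 7 = 0.1214%
Sample std dev = √[28.7541 / 6] = 2.1891%
Sharpe = (r̄ − rf) / σ = (0.1214 − 0.07) / 2.1891 = 0.0514 / 2.1891 = 0.0235

0.02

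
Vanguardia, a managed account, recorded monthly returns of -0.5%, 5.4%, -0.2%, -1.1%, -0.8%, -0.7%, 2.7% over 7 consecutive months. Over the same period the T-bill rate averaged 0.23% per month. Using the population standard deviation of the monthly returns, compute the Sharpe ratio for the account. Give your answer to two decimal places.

0.20

μ = (-0.5 + 5.4 − 0.2 − 1.1 − 0.8 − 0.7 + 2.7) / 7 = 4.80 / 7 = 0.6857%
Σ(r − μ)² = 35.7886; population σ = √(35.7886/7) = 2.2611%
Sharpe = (μ − rf) / σ = (0.6857 − 0.23) / 2.2611 = 0.4557 / 2.2611 = 0.2015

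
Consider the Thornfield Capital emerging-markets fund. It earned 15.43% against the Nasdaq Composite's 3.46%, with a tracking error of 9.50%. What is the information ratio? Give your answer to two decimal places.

IR = (Rp − Rb) / TE = (15.43% − 3.46%) / 9.50% = 11.97% / 9.50% = 1.2600

1.26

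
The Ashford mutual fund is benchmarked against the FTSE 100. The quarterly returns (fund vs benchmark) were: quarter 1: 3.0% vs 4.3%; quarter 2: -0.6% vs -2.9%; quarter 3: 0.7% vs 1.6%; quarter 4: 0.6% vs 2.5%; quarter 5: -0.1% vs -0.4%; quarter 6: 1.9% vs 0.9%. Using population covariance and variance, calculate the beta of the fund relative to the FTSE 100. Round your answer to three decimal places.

0.440

r̄p = 0.9167%,  r̄m = 1.0000%
Cov = Σ(rp − r̄p)(rm − r̄m) / 6 = 2.2517
Var(rm) = Σ(rm − r̄m)² / 6 = 5.1133
β = Cov / Var = 2.2517 / 5.1133 = 0.4404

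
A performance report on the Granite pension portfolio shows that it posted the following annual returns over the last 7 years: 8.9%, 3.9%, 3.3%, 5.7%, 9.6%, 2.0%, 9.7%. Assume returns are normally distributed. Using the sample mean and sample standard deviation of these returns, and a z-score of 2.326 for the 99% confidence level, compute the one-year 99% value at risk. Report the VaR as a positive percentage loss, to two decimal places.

r̄ = (8.9 + 3.9 + 3.3 + 5.7 + 9.6 + 2 + 9.7) / 7 = 43.10 / 7 = 6.1571%
Sample σ = √[Σ(r − r̄)² / 6] = √[62.6771 / 6] = √10.4462 = 3.2321%
VaR = −(r̄ − z·σ) = −(6.1571 − 2.326 × 3.2321) = −(-1.3608) = 1.3608%

1.36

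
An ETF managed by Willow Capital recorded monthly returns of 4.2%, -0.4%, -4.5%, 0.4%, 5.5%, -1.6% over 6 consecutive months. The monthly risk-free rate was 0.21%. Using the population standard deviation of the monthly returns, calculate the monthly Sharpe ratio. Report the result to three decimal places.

r̄ = (4.2 − 0.4 − 4.5 + 0.4 + 5.5 − 1.6) / 6 = 0.6000%
Σ(r − r̄)² = 68.8600; population σ = √(68.8600/6) = 3.3877%
Sharpe = (r̄ − rf) / σ = (0.6000 − 0.21) / 3.3877 = 0.3900 / 3.3877 = 0.1151

0.115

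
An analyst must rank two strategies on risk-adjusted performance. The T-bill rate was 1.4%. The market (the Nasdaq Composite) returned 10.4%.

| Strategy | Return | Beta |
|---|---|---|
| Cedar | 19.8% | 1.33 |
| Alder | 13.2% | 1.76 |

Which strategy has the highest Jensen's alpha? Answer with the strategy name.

Cedar

Cedar: α = 19.8% − [1.4% + 1.33 × (10.4% − 1.4%)] = 6.430
Alder: α = 13.2% − [1.4% + 1.76 × (10.4% − 1.4%)] = -4.040
Highest: Cedar (6.430).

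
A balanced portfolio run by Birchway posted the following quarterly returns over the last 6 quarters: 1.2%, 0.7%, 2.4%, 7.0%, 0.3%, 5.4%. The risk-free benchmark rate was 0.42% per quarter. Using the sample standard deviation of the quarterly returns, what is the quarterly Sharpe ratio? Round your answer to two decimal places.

0.88

μ = (1.2 + 0.7 + 2.4 + 7 + 0.3 + 5.4) / 6 = 2.8333%
Sample σ = √[Σ(r − μ)² / 5] = √[37.7733 / 5] = √7.5547 = 2.7486%
Sharpe = (μ − rf) / σ = (2.8333 − 0.42) / 2.7486 = 2.4133 / 2.7486 = 0.8780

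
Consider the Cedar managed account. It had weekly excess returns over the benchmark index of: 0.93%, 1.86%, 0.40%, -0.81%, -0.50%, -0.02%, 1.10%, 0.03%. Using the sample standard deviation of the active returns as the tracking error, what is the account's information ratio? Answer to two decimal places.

r̄ = (0.93 + 1.86 + 0.4 − 0.81 − 0.5 − 0.02 + 1.1 + 0.03) / 8 = 2.990 / 8 = 0.3738%
Σ(r − r̄)² = 5.4844; sample σ = √(5.4844/7) = 0.8851%
IR = r̄ / tracking error = 0.3738 / 0.8851 = 0.4223

0.42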